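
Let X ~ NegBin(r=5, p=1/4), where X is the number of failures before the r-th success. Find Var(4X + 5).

For X ~ NegBin(r=5, p=1/4), where X is the number of failures before the r-th success:
Var(X) = 60
Var(4X + 5) = (4)² × Var(X) = 16 × 60 = 960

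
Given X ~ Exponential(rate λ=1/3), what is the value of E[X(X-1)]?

E[X(X-1)] = E[X² - X] = E[X²] - E[X]
E[X] = 3
E[X²] = Var(X) + (E[X])² = 9 + (3)² = 18
E[X(X-1)] = 18 - 3 = 15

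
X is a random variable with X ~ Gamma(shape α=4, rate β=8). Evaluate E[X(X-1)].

E[X(X-1)] = E[X² - X] = E[X²] - E[X]
E[X] = \frac{1}{2}
E[X²] = Var(X) + (E[X])² = \frac{1}{16} + (\frac{1}{2})² = \frac{5}{16}
E[X(X-1)] = \frac{5}{16} - \frac{1}{2} = - \frac{3}{16}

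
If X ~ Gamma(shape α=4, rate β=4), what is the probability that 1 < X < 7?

P(1 < X < 7) = ∫_{1}^{7} f(x) dx
where f(x) = \frac{128 x^{3} e^{- 4 x}}{3}
= \frac{-12239 + 71 e^{24}}{3 e^{28}}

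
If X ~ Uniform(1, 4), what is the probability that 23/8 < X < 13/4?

P(23/8 < X < 13/4) = ∫_{23/8}^{13/4} f(x) dx
where f(x) = \frac{1}{3}
= \frac{1}{8}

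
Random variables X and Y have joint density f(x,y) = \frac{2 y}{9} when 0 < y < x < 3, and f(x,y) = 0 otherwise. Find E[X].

f_X(x) = ∫_0^x \frac{2 y}{9} dy = \frac{x^{2}}{9}
E[X] = ∫_0^3 x × (\frac{x^{2}}{9}) dx = \frac{9}{4}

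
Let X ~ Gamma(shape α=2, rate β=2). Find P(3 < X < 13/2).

P(3 < X < 13/2) = ∫_{3}^{13/2} f(x) dx
where f(x) = 4 x e^{- 2 x}
= \frac{7 \left(-2 + e^{7}\right)}{e^{13}}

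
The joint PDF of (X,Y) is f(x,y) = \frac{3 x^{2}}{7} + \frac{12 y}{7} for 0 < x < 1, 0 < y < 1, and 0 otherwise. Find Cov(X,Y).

E[XY] = ∫∫ xy × f(x,y) dx dy = \frac{19}{56}
E[X] = \frac{15}{28}
E[Y] = \frac{9}{14}
Cov(X,Y) = E[XY] - E[X]E[Y] = - \frac{1}{196}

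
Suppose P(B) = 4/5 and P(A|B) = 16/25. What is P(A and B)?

By definition, P(A|B) = P(A ∩ B) / P(B)
So P(A ∩ B) = P(A|B) × P(B)
= 16/25 × 4/5
= 64/125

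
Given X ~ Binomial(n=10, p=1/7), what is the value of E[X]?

For X ~ Binomial(n=10, p=1/7), the expected value is:
E[X] = \frac{10}{7}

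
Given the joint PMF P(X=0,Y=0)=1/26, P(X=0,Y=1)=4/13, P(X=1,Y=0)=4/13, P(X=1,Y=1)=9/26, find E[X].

First find marginal of X:
P(X=0) = 9/26
P(X=1) = 17/26
E[X] = 0 × 9/26 + 1 × 17/26 = 17/26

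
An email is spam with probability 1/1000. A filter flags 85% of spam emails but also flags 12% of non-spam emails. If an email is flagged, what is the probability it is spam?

Let D = the rare event, + = positive/flagged.
P(D) = 1/1000
P(+|D) = 85/100 = 17/20
P(+|D') = 12/100 = 3/25
P(+) = P(+|D)P(D) + P(+|D')P(D')
     = \frac{17}{20} × \frac{1}{1000} + \frac{3}{25} × \frac{999}{1000}
     = \frac{12073}{100000}
P(D|+) = P(+|D)P(D)/P(+) = \frac{85}{12073}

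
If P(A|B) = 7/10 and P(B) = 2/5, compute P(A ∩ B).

By definition, P(A|B) = P(A ∩ B) / P(B)
So P(A ∩ B) = P(A|B) × P(B)
= 7/10 × 2/5
= 7/25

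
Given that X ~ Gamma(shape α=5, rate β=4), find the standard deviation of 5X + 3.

For X ~ Gamma(shape α=5, rate β=4):
Var(X) = \frac{5}{16}
SD(X) = √(Var(X)) = √(\frac{5}{16}) = \frac{\sqrt{5}}{4}
SD(5X + 3) = |5| × SD(X) = 5 × \frac{\sqrt{5}}{4} = \frac{5 \sqrt{5}}{4}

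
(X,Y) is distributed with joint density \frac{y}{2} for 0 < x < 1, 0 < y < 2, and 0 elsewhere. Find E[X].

f_X(x) = ∫_0^2 \frac{y}{2} dy = 1
E[X] = ∫_0^1 x × (1) dx = \frac{1}{2}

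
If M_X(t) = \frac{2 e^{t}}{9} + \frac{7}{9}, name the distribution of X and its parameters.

The MGF M(t) = \frac{2 e^{t}}{9} + \frac{7}{9} is the standard form for the Bernoulli distribution.
Comparing with the known MGF formula identifies: Bernoulli(p=2/9)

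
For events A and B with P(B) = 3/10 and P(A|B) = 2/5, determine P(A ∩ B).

By definition, P(A|B) = P(A ∩ B) / P(B)
So P(A ∩ B) = P(A|B) × P(B)
= 2/5 × 3/10
= 3/25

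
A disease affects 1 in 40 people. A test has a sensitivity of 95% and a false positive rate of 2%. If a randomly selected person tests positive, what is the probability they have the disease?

Let D = the rare event, + = positive/flagged.
P(D) = 1/40
P(+|D) = 95/100 = 19/20
P(+|D') = 2/100 = 1/50
P(+) = P(+|D)P(D) + P(+|D')P(D')
     = \frac{19}{20} × \frac{1}{40} + \frac{1}{50} × \frac{39}{40}
     = \frac{173}{4000}
P(D|+) = P(+|D)P(D)/P(+) = \frac{95}{173}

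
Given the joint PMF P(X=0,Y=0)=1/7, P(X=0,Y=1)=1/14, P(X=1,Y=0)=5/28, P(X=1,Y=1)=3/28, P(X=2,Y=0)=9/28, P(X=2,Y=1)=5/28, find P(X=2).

P(X=2) = P(X=2,Y=0) + P(X=2,Y=1)
= 9/28 + 5/28
= 1/2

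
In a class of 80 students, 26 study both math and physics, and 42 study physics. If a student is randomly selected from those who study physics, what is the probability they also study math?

P(A ∩ B) = 26/80 = 13/40
P(B) = 42/80 = 21/40
P(A|B) = P(A ∩ B) / P(B) = (13/40) / (21/40) = 13/21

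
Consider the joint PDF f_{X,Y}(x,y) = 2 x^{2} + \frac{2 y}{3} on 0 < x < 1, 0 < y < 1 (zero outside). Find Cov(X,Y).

E[XY] = ∫∫ xy × f(x,y) dx dy = \frac{13}{36}
E[X] = \frac{2}{3}
E[Y] = \frac{5}{9}
Cov(X,Y) = E[XY] - E[X]E[Y] = - \frac{1}{108}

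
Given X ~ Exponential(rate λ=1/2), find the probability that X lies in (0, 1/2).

P(0 < X < 1/2) = ∫_{0}^{1/2} f(x) dx
where f(x) = \frac{e^{- \frac{x}{2}}}{2}
= 1 - e^{- \frac{1}{4}}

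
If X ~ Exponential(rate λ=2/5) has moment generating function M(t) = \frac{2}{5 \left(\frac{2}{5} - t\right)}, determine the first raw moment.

To find E[X], compute M^(1)(0):
M^(1)(t) = \frac{2}{5 \left(\frac{2}{5} - t\right)^{2}}
M^(1)(0) = \frac{5}{2}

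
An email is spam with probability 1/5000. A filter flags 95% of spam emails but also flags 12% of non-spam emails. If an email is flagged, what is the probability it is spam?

Let D = the rare event, + = positive/flagged.
P(D) = 1/5000
P(+|D) = 95/100 = 19/20
P(+|D') = 12/100 = 3/25
P(+) = P(+|D)P(D) + P(+|D')P(D')
     = \frac{19}{20} × \frac{1}{5000} + \frac{3}{25} × \frac{4999}{5000}
     = \frac{60083}{500000}
P(D|+) = P(+|D)P(D)/P(+) = \frac{95}{60083}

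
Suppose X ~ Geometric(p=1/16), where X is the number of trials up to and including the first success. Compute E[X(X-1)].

E[X(X-1)] = E[X² - X] = E[X²] - E[X]
E[X] = 16
E[X²] = Var(X) + (E[X])² = 240 + (16)² = 496
E[X(X-1)] = 496 - 16 = 480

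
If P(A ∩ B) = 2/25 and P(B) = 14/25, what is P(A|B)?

P(A|B) = P(A ∩ B) / P(B)
= (2/25) / (14/25)
= 1/7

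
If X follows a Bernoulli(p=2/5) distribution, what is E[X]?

For X ~ Bernoulli(p=2/5), the expected value is:
E[X] = \frac{2}{5}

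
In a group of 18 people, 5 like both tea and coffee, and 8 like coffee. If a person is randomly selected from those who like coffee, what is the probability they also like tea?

P(A ∩ B) = 5/18
P(B) = 8/18 = 4/9
P(A|B) = P(A ∩ B) / P(B) = (5/18) / (4/9) = 5/8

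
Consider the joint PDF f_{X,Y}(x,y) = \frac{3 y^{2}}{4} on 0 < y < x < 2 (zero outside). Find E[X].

f_X(x) = ∫_0^x \frac{3 y^{2}}{4} dy = \frac{x^{3}}{4}
E[X] = ∫_0^2 x × (\frac{x^{3}}{4}) dx = \frac{8}{5}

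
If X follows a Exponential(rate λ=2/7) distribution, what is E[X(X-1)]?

E[X(X-1)] = E[X² - X] = E[X²] - E[X]
E[X] = \frac{7}{2}
E[X²] = Var(X) + (E[X])² = \frac{49}{4} + (\frac{7}{2})² = \frac{49}{2}
E[X(X-1)] = \frac{49}{2} - \frac{7}{2} = 21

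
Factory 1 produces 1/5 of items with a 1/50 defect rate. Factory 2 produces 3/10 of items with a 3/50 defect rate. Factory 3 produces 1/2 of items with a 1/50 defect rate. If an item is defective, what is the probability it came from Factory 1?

Using Bayes' theorem:
P(F1) = 1/5, P(D|F1) = 1/50
P(F2) = 3/10, P(D|F2) = 3/50
P(F3) = 1/2, P(D|F3) = 1/50
P(D) = P(D|F1)P(F1) + P(D|F2)P(F2) + P(D|F3)P(F3)
     = \frac{4}{125}
P(F1|D) = P(D|F1)P(F1) / P(D)
= \frac{1}{8}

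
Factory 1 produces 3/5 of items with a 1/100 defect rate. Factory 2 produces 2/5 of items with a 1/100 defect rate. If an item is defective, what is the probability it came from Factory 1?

Using Bayes' theorem:
P(F1) = 3/5, P(D|F1) = 1/100
P(F2) = 2/5, P(D|F2) = 1/100
P(D) = P(D|F1)P(F1) + P(D|F2)P(F2)
     = \frac{1}{100}
P(F1|D) = P(D|F1)P(F1) / P(D)
= \frac{3}{5}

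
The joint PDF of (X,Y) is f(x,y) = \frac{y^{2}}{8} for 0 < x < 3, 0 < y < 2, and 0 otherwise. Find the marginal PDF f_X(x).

f_X(x) = ∫_0^2 f(x,y) dy
= ∫_0^2 \frac{y^{2}}{8} dy
= \frac{1}{3} for 0 < x < 3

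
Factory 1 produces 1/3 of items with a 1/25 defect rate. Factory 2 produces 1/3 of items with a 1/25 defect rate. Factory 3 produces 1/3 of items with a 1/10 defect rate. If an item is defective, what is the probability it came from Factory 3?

Using Bayes' theorem:
P(F1) = 1/3, P(D|F1) = 1/25
P(F2) = 1/3, P(D|F2) = 1/25
P(F3) = 1/3, P(D|F3) = 1/10
P(D) = P(D|F1)P(F1) + P(D|F2)P(F2) + P(D|F3)P(F3)
     = \frac{3}{50}
P(F3|D) = P(D|F3)P(F3) / P(D)
= \frac{5}{9}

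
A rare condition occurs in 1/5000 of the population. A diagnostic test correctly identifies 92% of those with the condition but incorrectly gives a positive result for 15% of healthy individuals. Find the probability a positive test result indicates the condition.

Let D = the rare event, + = positive/flagged.
P(D) = 1/5000
P(+|D) = 92/100 = 23/25
P(+|D') = 15/100 = 3/20
P(+) = P(+|D)P(D) + P(+|D')P(D')
     = \frac{23}{25} × \frac{1}{5000} + \frac{3}{20} × \frac{4999}{5000}
     = \frac{75077}{500000}
P(D|+) = P(+|D)P(D)/P(+) = \frac{92}{75077}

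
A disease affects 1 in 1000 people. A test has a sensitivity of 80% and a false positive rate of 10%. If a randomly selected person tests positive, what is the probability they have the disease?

Let D = the rare event, + = positive/flagged.
P(D) = 1/1000
P(+|D) = 80/100 = 4/5
P(+|D') = 10/100 = 1/10
P(+) = P(+|D)P(D) + P(+|D')P(D')
     = \frac{4}{5} × \frac{1}{1000} + \frac{1}{10} × \frac{999}{1000}
     = \frac{1007}{10000}
P(D|+) = P(+|D)P(D)/P(+) = \frac{8}{1007}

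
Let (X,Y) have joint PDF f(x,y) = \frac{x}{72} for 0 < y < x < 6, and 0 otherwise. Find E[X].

f_X(x) = ∫_0^x \frac{x}{72} dy = \frac{x^{2}}{72}
E[X] = ∫_0^6 x × (\frac{x^{2}}{72}) dx = \frac{9}{2}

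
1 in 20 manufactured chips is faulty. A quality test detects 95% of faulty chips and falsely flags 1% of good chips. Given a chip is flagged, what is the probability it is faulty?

Let D = the rare event, + = positive/flagged.
P(D) = 1/20
P(+|D) = 95/100 = 19/20
P(+|D') = 1/100
P(+) = P(+|D)P(D) + P(+|D')P(D')
     = \frac{19}{20} × \frac{1}{20} + \frac{1}{100} × \frac{19}{20}
     = \frac{57}{1000}
P(D|+) = P(+|D)P(D)/P(+) = \frac{5}{6}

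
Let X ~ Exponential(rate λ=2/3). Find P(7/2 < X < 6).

P(7/2 < X < 6) = ∫_{7/2}^{6} f(x) dx
where f(x) = \frac{2 e^{- \frac{2 x}{3}}}{3}
= - \frac{1}{e^{4}} + e^{- \frac{7}{3}}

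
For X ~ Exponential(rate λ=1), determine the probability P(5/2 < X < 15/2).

P(5/2 < X < 15/2) = ∫_{5/2}^{15/2} f(x) dx
where f(x) = e^{- x}
= - \frac{1 - e^{5}}{e^{\frac{15}{2}}}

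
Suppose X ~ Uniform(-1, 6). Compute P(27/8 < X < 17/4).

P(27/8 < X < 17/4) = ∫_{27/8}^{17/4} f(x) dx
where f(x) = \frac{1}{7}
= \frac{1}{8}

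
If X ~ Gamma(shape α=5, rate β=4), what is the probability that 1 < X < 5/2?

P(1 < X < 5/2) = ∫_{1}^{5/2} f(x) dx
where f(x) = \frac{128 x^{4} e^{- 4 x}}{3}
= \frac{-1933 + 103 e^{6}}{3 e^{10}}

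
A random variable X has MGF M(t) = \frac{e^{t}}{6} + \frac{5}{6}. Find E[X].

To find E[X], compute M^(1)(0):
M^(1)(t) = \frac{e^{t}}{6}
M^(1)(0) = \frac{1}{6}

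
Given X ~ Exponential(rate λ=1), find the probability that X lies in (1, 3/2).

P(1 < X < 3/2) = ∫_{1}^{3/2} f(x) dx
where f(x) = e^{- x}
= - \frac{1}{e^{\frac{3}{2}}} + e^{-1}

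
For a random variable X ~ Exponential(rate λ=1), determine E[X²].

Using the identity E[X²] = Var(X) + (E[X])²:
E[X] = 1
Var(X) = 1
E[X²] = 1 + (1)²
= 2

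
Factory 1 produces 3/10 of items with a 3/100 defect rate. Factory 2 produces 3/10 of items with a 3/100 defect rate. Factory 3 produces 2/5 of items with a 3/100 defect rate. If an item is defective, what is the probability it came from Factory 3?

Using Bayes' theorem:
P(F1) = 3/10, P(D|F1) = 3/100
P(F2) = 3/10, P(D|F2) = 3/100
P(F3) = 2/5, P(D|F3) = 3/100
P(D) = P(D|F1)P(F1) + P(D|F2)P(F2) + P(D|F3)P(F3)
     = \frac{3}{100}
P(F3|D) = P(D|F3)P(F3) / P(D)
= \frac{2}{5}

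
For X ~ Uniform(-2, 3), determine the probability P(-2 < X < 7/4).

P(-2 < X < 7/4) = ∫_{-2}^{7/4} f(x) dx
where f(x) = \frac{1}{5}
= \frac{3}{4}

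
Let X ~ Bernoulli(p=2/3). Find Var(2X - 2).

For X ~ Bernoulli(p=2/3):
Var(X) = \frac{2}{9}
Var(2X - 2) = (2)² × Var(X) = 4 × \frac{2}{9} = \frac{8}{9}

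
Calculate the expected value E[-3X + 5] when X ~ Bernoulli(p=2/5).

For X ~ Bernoulli(p=2/5):
E[X] = \frac{2}{5}
E[-3X + 5] = -3 × E[X] + 5 = \frac{19}{5}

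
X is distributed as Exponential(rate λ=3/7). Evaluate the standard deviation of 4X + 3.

For X ~ Exponential(rate λ=3/7):
Var(X) = \frac{49}{9}
SD(X) = √(Var(X)) = √(\frac{49}{9}) = \frac{7}{3}
SD(4X + 3) = |4| × SD(X) = 4 × \frac{7}{3} = \frac{28}{3}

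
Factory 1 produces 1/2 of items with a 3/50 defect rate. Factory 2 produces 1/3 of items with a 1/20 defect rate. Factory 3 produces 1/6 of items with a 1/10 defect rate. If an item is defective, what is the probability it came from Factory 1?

Using Bayes' theorem:
P(F1) = 1/2, P(D|F1) = 3/50
P(F2) = 1/3, P(D|F2) = 1/20
P(F3) = 1/6, P(D|F3) = 1/10
P(D) = P(D|F1)P(F1) + P(D|F2)P(F2) + P(D|F3)P(F3)
     = \frac{19}{300}
P(F1|D) = P(D|F1)P(F1) / P(D)
= \frac{9}{19}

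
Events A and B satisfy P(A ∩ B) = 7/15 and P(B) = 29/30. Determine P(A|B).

P(A|B) = P(A ∩ B) / P(B)
= (7/15) / (29/30)
= 14/29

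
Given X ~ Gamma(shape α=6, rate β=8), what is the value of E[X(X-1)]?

E[X(X-1)] = E[X² - X] = E[X²] - E[X]
E[X] = \frac{3}{4}
E[X²] = Var(X) + (E[X])² = \frac{3}{32} + (\frac{3}{4})² = \frac{21}{32}
E[X(X-1)] = \frac{21}{32} - \frac{3}{4} = - \frac{3}{32}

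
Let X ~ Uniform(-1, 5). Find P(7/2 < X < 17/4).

P(7/2 < X < 17/4) = ∫_{7/2}^{17/4} f(x) dx
where f(x) = \frac{1}{6}
= \frac{1}{8}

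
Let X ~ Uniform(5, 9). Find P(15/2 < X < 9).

P(15/2 < X < 9) = ∫_{15/2}^{9} f(x) dx
where f(x) = \frac{1}{4}
= \frac{3}{8}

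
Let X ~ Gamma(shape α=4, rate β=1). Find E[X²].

Using the identity E[X²] = Var(X) + (E[X])²:
E[X] = 4
Var(X) = 4
E[X²] = 4 + (4)²
= 20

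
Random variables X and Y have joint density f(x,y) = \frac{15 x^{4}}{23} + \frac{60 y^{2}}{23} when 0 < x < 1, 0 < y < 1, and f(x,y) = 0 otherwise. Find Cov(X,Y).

E[XY] = ∫∫ xy × f(x,y) dx dy = \frac{35}{92}
E[X] = \frac{25}{46}
E[Y] = \frac{33}{46}
Cov(X,Y) = E[XY] - E[X]E[Y] = - \frac{5}{529}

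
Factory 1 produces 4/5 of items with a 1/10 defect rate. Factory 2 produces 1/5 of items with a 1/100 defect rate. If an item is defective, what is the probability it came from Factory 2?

Using Bayes' theorem:
P(F1) = 4/5, P(D|F1) = 1/10
P(F2) = 1/5, P(D|F2) = 1/100
P(D) = P(D|F1)P(F1) + P(D|F2)P(F2)
     = \frac{41}{500}
P(F2|D) = P(D|F2)P(F2) / P(D)
= \frac{1}{41}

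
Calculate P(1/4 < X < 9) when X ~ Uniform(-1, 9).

P(1/4 < X < 9) = ∫_{1/4}^{9} f(x) dx
where f(x) = \frac{1}{10}
= \frac{7}{8}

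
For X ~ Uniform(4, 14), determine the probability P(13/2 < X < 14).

P(13/2 < X < 14) = ∫_{13/2}^{14} f(x) dx
where f(x) = \frac{1}{10}
= \frac{3}{4}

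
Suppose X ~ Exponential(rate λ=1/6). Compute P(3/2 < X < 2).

P(3/2 < X < 2) = ∫_{3/2}^{2} f(x) dx
where f(x) = \frac{e^{- \frac{x}{6}}}{6}
= - \frac{1}{e^{\frac{1}{3}}} + e^{- \frac{1}{4}}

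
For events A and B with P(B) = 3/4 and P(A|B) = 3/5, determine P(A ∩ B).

By definition, P(A|B) = P(A ∩ B) / P(B)
So P(A ∩ B) = P(A|B) × P(B)
= 3/5 × 3/4
= 9/20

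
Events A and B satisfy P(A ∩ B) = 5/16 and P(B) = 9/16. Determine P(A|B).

P(A|B) = P(A ∩ B) / P(B)
= (5/16) / (9/16)
= 5/9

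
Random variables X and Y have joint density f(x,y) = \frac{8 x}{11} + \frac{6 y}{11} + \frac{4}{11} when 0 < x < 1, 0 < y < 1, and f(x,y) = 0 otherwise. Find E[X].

E[X] = ∫_0^1 ∫_0^1 x × f(x,y) dy dx
= ∫_0^1 ∫_0^1 x × (\frac{8 x}{11} + \frac{6 y}{11} + \frac{4}{11}) dy dx
= \frac{37}{66}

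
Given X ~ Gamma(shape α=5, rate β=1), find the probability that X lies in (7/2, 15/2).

P(7/2 < X < 15/2) = ∫_{7/2}^{15/2} f(x) dx
where f(x) = \frac{x^{4} e^{- x}}{24}
= \frac{-30563 + 3075 e^{4}}{128 e^{\frac{15}{2}}}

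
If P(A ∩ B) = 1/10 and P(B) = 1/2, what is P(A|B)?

P(A|B) = P(A ∩ B) / P(B)
= (1/10) / (1/2)
= 1/5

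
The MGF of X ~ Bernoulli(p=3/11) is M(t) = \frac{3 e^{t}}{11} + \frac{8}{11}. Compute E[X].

To find E[X], compute M^(1)(0):
M^(1)(t) = \frac{3 e^{t}}{11}
M^(1)(0) = \frac{3}{11}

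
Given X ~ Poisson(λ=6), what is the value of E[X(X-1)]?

E[X(X-1)] = E[X² - X] = E[X²] - E[X]
E[X] = 6
E[X²] = Var(X) + (E[X])² = 6 + (6)² = 42
E[X(X-1)] = 42 - 6 = 36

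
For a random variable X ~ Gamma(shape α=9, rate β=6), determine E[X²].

Using the identity E[X²] = Var(X) + (E[X])²:
E[X] = \frac{3}{2}
Var(X) = \frac{1}{4}
E[X²] = \frac{1}{4} + (\frac{3}{2})²
= \frac{5}{2}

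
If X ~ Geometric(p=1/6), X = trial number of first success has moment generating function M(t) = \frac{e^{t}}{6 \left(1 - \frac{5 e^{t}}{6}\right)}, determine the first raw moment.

To find E[X], compute M^(1)(0):
M^(1)(t) = \frac{e^{t}}{6 \left(1 - \frac{5 e^{t}}{6}\right)} + \frac{5 e^{2 t}}{36 \left(1 - \frac{5 e^{t}}{6}\right)^{2}}
M^(1)(0) = 6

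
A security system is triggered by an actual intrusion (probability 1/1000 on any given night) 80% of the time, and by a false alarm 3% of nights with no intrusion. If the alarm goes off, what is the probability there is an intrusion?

Let D = the rare event, + = positive/flagged.
P(D) = 1/1000
P(+|D) = 80/100 = 4/5
P(+|D') = 3/100
P(+) = P(+|D)P(D) + P(+|D')P(D')
     = \frac{4}{5} × \frac{1}{1000} + \frac{3}{100} × \frac{999}{1000}
     = \frac{3077}{100000}
P(D|+) = P(+|D)P(D)/P(+) = \frac{80}{3077}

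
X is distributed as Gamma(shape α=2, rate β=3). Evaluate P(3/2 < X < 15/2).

P(3/2 < X < 15/2) = ∫_{3/2}^{15/2} f(x) dx
where f(x) = 9 x e^{- 3 x}
= \frac{-47 + 11 e^{18}}{2 e^{\frac{45}{2}}}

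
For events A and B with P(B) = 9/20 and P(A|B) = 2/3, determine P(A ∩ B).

By definition, P(A|B) = P(A ∩ B) / P(B)
So P(A ∩ B) = P(A|B) × P(B)
= 2/3 × 9/20
= 3/10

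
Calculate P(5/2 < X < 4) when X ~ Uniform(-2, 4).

P(5/2 < X < 4) = ∫_{5/2}^{4} f(x) dx
where f(x) = \frac{1}{6}
= \frac{1}{4}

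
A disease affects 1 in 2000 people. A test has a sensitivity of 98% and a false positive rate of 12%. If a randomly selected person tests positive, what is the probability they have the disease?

Let D = the rare event, + = positive/flagged.
P(D) = 1/2000
P(+|D) = 98/100 = 49/50
P(+|D') = 12/100 = 3/25
P(+) = P(+|D)P(D) + P(+|D')P(D')
     = \frac{49}{50} × \frac{1}{2000} + \frac{3}{25} × \frac{1999}{2000}
     = \frac{12043}{100000}
P(D|+) = P(+|D)P(D)/P(+) = \frac{49}{12043}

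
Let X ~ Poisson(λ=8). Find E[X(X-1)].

E[X(X-1)] = E[X² - X] = E[X²] - E[X]
E[X] = 8
E[X²] = Var(X) + (E[X])² = 8 + (8)² = 72
E[X(X-1)] = 72 - 8 = 64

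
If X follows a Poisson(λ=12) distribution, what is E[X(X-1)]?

E[X(X-1)] = E[X² - X] = E[X²] - E[X]
E[X] = 12
E[X²] = Var(X) + (E[X])² = 12 + (12)² = 156
E[X(X-1)] = 156 - 12 = 144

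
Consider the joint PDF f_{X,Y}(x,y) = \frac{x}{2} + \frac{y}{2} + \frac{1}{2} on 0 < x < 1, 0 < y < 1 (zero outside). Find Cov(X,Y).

E[XY] = ∫∫ xy × f(x,y) dx dy = \frac{7}{24}
E[X] = \frac{13}{24}
E[Y] = \frac{13}{24}
Cov(X,Y) = E[XY] - E[X]E[Y] = - \frac{1}{576}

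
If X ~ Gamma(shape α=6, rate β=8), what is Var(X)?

For X ~ Gamma(shape α=6, rate β=8):
Var(X) = \frac{3}{32}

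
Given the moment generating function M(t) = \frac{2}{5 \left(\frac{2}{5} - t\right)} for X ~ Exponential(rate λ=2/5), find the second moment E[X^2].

To find E[X^2], compute M^(2)(0):
M^(1)(t) = \frac{2}{5 \left(\frac{2}{5} - t\right)^{2}}
M^(2)(t) = \frac{4}{5 \left(\frac{2}{5} - t\right)^{3}}
M^(2)(0) = \frac{25}{2}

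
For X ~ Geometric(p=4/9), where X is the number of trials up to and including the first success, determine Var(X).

For X ~ Geometric(p=4/9), where X is the number of trials up to and including the first success:
Var(X) = \frac{45}{16}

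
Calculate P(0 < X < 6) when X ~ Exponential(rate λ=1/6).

P(0 < X < 6) = ∫_{0}^{6} f(x) dx
where f(x) = \frac{e^{- \frac{x}{6}}}{6}
= 1 - e^{-1}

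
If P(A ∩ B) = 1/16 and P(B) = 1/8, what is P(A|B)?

P(A|B) = P(A ∩ B) / P(B)
= (1/16) / (1/8)
= 1/2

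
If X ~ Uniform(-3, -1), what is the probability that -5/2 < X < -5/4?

P(-5/2 < X < -5/4) = ∫_{-5/2}^{-5/4} f(x) dx
where f(x) = \frac{1}{2}
= \frac{5}{8}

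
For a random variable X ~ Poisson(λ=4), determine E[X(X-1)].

E[X(X-1)] = E[X² - X] = E[X²] - E[X]
E[X] = 4
E[X²] = Var(X) + (E[X])² = 4 + (4)² = 20
E[X(X-1)] = 20 - 4 = 16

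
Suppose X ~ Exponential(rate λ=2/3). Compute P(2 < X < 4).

P(2 < X < 4) = ∫_{2}^{4} f(x) dx
where f(x) = \frac{2 e^{- \frac{2 x}{3}}}{3}
= - \frac{1 - e^{\frac{4}{3}}}{e^{\frac{8}{3}}}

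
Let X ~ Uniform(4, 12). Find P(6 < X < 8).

P(6 < X < 8) = ∫_{6}^{8} f(x) dx
where f(x) = \frac{1}{8}
= \frac{1}{4}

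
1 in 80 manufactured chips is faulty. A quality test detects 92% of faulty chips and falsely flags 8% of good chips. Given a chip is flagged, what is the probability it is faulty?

Let D = the rare event, + = positive/flagged.
P(D) = 1/80
P(+|D) = 92/100 = 23/25
P(+|D') = 8/100 = 2/25
P(+) = P(+|D)P(D) + P(+|D')P(D')
     = \frac{23}{25} × \frac{1}{80} + \frac{2}{25} × \frac{79}{80}
     = \frac{181}{2000}
P(D|+) = P(+|D)P(D)/P(+) = \frac{23}{181}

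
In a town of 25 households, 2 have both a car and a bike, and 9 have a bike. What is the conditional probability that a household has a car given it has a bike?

P(A ∩ B) = 2/25
P(B) = 9/25
P(A|B) = P(A ∩ B) / P(B) = (2/25) / (9/25) = 2/9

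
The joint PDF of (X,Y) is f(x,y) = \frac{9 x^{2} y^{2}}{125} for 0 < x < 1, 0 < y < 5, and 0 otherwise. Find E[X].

f_X(x) = ∫_0^5 \frac{9 x^{2} y^{2}}{125} dy = 3 x^{2}
E[X] = ∫_0^1 x × (3 x^{2}) dx = \frac{3}{4}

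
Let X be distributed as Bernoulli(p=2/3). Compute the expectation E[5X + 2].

For X ~ Bernoulli(p=2/3):
E[X] = \frac{2}{3}
E[5X + 2] = 5 × E[X] + 2 = \frac{16}{3}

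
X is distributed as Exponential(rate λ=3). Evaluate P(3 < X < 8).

P(3 < X < 8) = ∫_{3}^{8} f(x) dx
where f(x) = 3 e^{- 3 x}
= - \frac{1 - e^{15}}{e^{24}}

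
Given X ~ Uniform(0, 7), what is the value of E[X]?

For X ~ Uniform(0, 7), the expected value is:
E[X] = \frac{7}{2}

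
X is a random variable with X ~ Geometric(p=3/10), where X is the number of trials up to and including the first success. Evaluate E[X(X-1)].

E[X(X-1)] = E[X² - X] = E[X²] - E[X]
E[X] = \frac{10}{3}
E[X²] = Var(X) + (E[X])² = \frac{70}{9} + (\frac{10}{3})² = \frac{170}{9}
E[X(X-1)] = \frac{170}{9} - \frac{10}{3} = \frac{140}{9}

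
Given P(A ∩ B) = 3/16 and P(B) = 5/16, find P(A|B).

P(A|B) = P(A ∩ B) / P(B)
= (3/16) / (5/16)
= 3/5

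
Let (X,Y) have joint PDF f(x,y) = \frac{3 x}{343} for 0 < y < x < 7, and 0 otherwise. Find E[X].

f_X(x) = ∫_0^x \frac{3 x}{343} dy = \frac{3 x^{2}}{343}
E[X] = ∫_0^7 x × (\frac{3 x^{2}}{343}) dx = \frac{21}{4}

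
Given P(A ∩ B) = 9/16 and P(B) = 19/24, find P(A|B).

P(A|B) = P(A ∩ B) / P(B)
= (9/16) / (19/24)
= 27/38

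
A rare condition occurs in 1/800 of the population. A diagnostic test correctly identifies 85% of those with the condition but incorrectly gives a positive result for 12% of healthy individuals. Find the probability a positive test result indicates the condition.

Let D = the rare event, + = positive/flagged.
P(D) = 1/800
P(+|D) = 85/100 = 17/20
P(+|D') = 12/100 = 3/25
P(+) = P(+|D)P(D) + P(+|D')P(D')
     = \frac{17}{20} × \frac{1}{800} + \frac{3}{25} × \frac{799}{800}
     = \frac{9673}{80000}
P(D|+) = P(+|D)P(D)/P(+) = \frac{5}{569}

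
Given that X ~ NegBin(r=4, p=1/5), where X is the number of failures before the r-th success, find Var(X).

For X ~ NegBin(r=4, p=1/5), where X is the number of failures before the r-th success:
Var(X) = 80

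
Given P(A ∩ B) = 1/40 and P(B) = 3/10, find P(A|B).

P(A|B) = P(A ∩ B) / P(B)
= (1/40) / (3/10)
= 1/12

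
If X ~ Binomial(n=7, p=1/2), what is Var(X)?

For X ~ Binomial(n=7, p=1/2):
Var(X) = \frac{7}{4}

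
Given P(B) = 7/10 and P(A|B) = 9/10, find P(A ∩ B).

By definition, P(A|B) = P(A ∩ B) / P(B)
So P(A ∩ B) = P(A|B) × P(B)
= 9/10 × 7/10
= 63/100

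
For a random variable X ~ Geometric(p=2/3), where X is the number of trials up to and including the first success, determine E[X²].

Using the identity E[X²] = Var(X) + (E[X])²:
E[X] = \frac{3}{2}
Var(X) = \frac{3}{4}
E[X²] = \frac{3}{4} + (\frac{3}{2})²
= 3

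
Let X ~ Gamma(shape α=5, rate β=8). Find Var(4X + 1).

For X ~ Gamma(shape α=5, rate β=8):
Var(X) = \frac{5}{64}
Var(4X + 1) = (4)² × Var(X) = 16 × \frac{5}{64} = \frac{5}{4}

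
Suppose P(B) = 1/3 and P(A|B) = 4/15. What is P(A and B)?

By definition, P(A|B) = P(A ∩ B) / P(B)
So P(A ∩ B) = P(A|B) × P(B)
= 4/15 × 1/3
= 4/45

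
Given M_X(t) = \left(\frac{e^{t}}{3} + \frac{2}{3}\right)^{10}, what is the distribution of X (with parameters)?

The MGF M(t) = \left(\frac{e^{t}}{3} + \frac{2}{3}\right)^{10} is the standard form for the Binomial distribution.
Comparing with the known MGF formula identifies: Binomial(n=10, p=1/3)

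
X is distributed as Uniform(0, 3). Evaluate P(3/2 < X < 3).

P(3/2 < X < 3) = ∫_{3/2}^{3} f(x) dx
where f(x) = \frac{1}{3}
= \frac{1}{2}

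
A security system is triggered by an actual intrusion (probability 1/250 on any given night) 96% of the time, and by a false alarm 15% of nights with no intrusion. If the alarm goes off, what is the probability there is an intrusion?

Let D = the rare event, + = positive/flagged.
P(D) = 1/250
P(+|D) = 96/100 = 24/25
P(+|D') = 15/100 = 3/20
P(+) = P(+|D)P(D) + P(+|D')P(D')
     = \frac{24}{25} × \frac{1}{250} + \frac{3}{20} × \frac{249}{250}
     = \frac{3831}{25000}
P(D|+) = P(+|D)P(D)/P(+) = \frac{32}{1277}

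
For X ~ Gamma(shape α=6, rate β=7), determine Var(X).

For X ~ Gamma(shape α=6, rate β=7):
Var(X) = \frac{6}{49}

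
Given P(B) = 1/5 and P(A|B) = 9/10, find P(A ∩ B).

By definition, P(A|B) = P(A ∩ B) / P(B)
So P(A ∩ B) = P(A|B) × P(B)
= 9/10 × 1/5
= 9/50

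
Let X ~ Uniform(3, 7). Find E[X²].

Using the identity E[X²] = Var(X) + (E[X])²:
E[X] = 5
Var(X) = \frac{4}{3}
E[X²] = \frac{4}{3} + (5)²
= \frac{79}{3}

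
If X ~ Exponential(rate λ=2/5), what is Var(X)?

For X ~ Exponential(rate λ=2/5):
Var(X) = \frac{25}{4}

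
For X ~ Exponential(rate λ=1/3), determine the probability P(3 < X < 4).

P(3 < X < 4) = ∫_{3}^{4} f(x) dx
where f(x) = \frac{e^{- \frac{x}{3}}}{3}
= - \frac{1}{e^{\frac{4}{3}}} + e^{-1}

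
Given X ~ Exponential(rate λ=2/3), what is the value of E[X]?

For X ~ Exponential(rate λ=2/3), the expected value is:
E[X] = \frac{3}{2}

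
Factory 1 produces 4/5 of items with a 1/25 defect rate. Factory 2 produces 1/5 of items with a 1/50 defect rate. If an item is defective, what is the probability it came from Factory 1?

Using Bayes' theorem:
P(F1) = 4/5, P(D|F1) = 1/25
P(F2) = 1/5, P(D|F2) = 1/50
P(D) = P(D|F1)P(F1) + P(D|F2)P(F2)
     = \frac{9}{250}
P(F1|D) = P(D|F1)P(F1) / P(D)
= \frac{8}{9}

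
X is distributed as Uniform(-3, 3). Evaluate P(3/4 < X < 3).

P(3/4 < X < 3) = ∫_{3/4}^{3} f(x) dx
where f(x) = \frac{1}{6}
= \frac{3}{8}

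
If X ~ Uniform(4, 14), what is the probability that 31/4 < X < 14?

P(31/4 < X < 14) = ∫_{31/4}^{14} f(x) dx
where f(x) = \frac{1}{10}
= \frac{5}{8}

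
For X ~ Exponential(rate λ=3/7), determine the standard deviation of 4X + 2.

For X ~ Exponential(rate λ=3/7):
Var(X) = \frac{49}{9}
SD(X) = √(Var(X)) = √(\frac{49}{9}) = \frac{7}{3}
SD(4X + 2) = |4| × SD(X) = 4 × \frac{7}{3} = \frac{28}{3}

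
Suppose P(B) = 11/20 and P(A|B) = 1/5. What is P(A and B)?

By definition, P(A|B) = P(A ∩ B) / P(B)
So P(A ∩ B) = P(A|B) × P(B)
= 1/5 × 11/20
= 11/100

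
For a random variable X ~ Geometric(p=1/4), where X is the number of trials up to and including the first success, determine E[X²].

Using the identity E[X²] = Var(X) + (E[X])²:
E[X] = 4
Var(X) = 12
E[X²] = 12 + (4)²
= 28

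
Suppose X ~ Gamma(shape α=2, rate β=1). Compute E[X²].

Using the identity E[X²] = Var(X) + (E[X])²:
E[X] = 2
Var(X) = 2
E[X²] = 2 + (2)²
= 6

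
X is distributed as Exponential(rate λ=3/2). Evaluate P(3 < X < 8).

P(3 < X < 8) = ∫_{3}^{8} f(x) dx
where f(x) = \frac{3 e^{- \frac{3 x}{2}}}{2}
= - \frac{1}{e^{12}} + e^{- \frac{9}{2}}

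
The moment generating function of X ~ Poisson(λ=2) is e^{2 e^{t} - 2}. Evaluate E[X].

To find E[X], compute M^(1)(0):
M^(1)(t) = 2 e^{t} e^{2 e^{t} - 2}
M^(1)(0) = 2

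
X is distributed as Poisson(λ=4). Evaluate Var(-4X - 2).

For X ~ Poisson(λ=4):
Var(X) = 4
Var(-4X - 2) = (-4)² × Var(X) = 16 × 4 = 64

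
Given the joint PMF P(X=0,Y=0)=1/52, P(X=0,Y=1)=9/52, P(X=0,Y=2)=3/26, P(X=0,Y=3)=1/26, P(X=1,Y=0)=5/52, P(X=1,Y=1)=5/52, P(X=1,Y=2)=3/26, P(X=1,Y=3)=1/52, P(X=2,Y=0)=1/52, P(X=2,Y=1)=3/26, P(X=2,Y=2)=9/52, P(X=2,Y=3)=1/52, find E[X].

First find marginal of X:
P(X=0) = 9/26
P(X=1) = 17/52
P(X=2) = 17/52
E[X] = 0 × 9/26 + 1 × 17/52 + 2 × 17/52 = 51/52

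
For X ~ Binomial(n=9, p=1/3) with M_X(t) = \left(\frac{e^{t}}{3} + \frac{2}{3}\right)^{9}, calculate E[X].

To find E[X], compute M^(1)(0):
M^(1)(t) = 3 \left(\frac{e^{t}}{3} + \frac{2}{3}\right)^{8} e^{t}
M^(1)(0) = 3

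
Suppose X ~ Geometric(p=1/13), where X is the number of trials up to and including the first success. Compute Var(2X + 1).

For X ~ Geometric(p=1/13), where X is the number of trials up to and including the first success:
Var(X) = 156
Var(2X + 1) = (2)² × Var(X) = 4 × 156 = 624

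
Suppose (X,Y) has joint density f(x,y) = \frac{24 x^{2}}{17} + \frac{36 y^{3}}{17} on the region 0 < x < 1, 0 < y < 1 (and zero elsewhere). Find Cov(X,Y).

E[XY] = ∫∫ xy × f(x,y) dx dy = \frac{33}{85}
E[X] = \frac{21}{34}
E[Y] = \frac{56}{85}
Cov(X,Y) = E[XY] - E[X]E[Y] = - \frac{27}{1445}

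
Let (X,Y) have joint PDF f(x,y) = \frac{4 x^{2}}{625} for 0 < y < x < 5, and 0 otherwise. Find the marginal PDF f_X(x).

f_X(x) = ∫_0^x \frac{4 x^{2}}{625} dy = \frac{4 x^{3}}{625}
for 0 < x < 5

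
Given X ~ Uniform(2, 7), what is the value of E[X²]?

Using the identity E[X²] = Var(X) + (E[X])²:
E[X] = \frac{9}{2}
Var(X) = \frac{25}{12}
E[X²] = \frac{25}{12} + (\frac{9}{2})²
= \frac{67}{3}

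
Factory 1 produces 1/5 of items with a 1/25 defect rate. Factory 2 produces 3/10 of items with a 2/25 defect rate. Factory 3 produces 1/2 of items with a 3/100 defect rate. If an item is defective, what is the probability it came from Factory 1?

Using Bayes' theorem:
P(F1) = 1/5, P(D|F1) = 1/25
P(F2) = 3/10, P(D|F2) = 2/25
P(F3) = 1/2, P(D|F3) = 3/100
P(D) = P(D|F1)P(F1) + P(D|F2)P(F2) + P(D|F3)P(F3)
     = \frac{47}{1000}
P(F1|D) = P(D|F1)P(F1) / P(D)
= \frac{8}{47}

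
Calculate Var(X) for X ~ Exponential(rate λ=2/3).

For X ~ Exponential(rate λ=2/3):
Var(X) = \frac{9}{4}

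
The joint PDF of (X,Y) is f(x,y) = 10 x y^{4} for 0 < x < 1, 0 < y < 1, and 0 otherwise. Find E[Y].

E[Y] = ∫_0^1 ∫_0^1 y × f(x,y) dx dy
= \frac{5}{6}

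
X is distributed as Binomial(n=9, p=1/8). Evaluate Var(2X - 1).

For X ~ Binomial(n=9, p=1/8):
Var(X) = \frac{63}{64}
Var(2X - 1) = (2)² × Var(X) = 4 × \frac{63}{64} = \frac{63}{16}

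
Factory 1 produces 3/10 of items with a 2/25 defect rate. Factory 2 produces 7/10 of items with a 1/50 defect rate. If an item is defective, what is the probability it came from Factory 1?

Using Bayes' theorem:
P(F1) = 3/10, P(D|F1) = 2/25
P(F2) = 7/10, P(D|F2) = 1/50
P(D) = P(D|F1)P(F1) + P(D|F2)P(F2)
     = \frac{19}{500}
P(F1|D) = P(D|F1)P(F1) / P(D)
= \frac{12}{19}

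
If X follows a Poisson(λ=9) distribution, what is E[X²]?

Using the identity E[X²] = Var(X) + (E[X])²:
E[X] = 9
Var(X) = 9
E[X²] = 9 + (9)²
= 90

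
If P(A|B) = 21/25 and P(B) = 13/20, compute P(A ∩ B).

By definition, P(A|B) = P(A ∩ B) / P(B)
So P(A ∩ B) = P(A|B) × P(B)
= 21/25 × 13/20
= 273/500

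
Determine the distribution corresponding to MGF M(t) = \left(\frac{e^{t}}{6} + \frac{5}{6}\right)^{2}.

The MGF M(t) = \left(\frac{e^{t}}{6} + \frac{5}{6}\right)^{2} is the standard form for the Binomial distribution.
Comparing with the known MGF formula identifies: Binomial(n=2, p=1/6)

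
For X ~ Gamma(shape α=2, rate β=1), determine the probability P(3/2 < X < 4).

P(3/2 < X < 4) = ∫_{3/2}^{4} f(x) dx
where f(x) = x e^{- x}
= - \frac{5}{e^{4}} + \frac{5}{2 e^{\frac{3}{2}}}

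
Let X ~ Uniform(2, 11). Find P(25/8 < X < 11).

P(25/8 < X < 11) = ∫_{25/8}^{11} f(x) dx
where f(x) = \frac{1}{9}
= \frac{7}{8}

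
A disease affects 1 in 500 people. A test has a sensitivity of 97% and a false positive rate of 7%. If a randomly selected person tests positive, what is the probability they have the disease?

Let D = the rare event, + = positive/flagged.
P(D) = 1/500
P(+|D) = 97/100
P(+|D') = 7/100
P(+) = P(+|D)P(D) + P(+|D')P(D')
     = \frac{97}{100} × \frac{1}{500} + \frac{7}{100} × \frac{499}{500}
     = \frac{359}{5000}
P(D|+) = P(+|D)P(D)/P(+) = \frac{97}{3590}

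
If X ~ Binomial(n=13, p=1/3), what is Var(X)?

For X ~ Binomial(n=13, p=1/3):
Var(X) = \frac{26}{9}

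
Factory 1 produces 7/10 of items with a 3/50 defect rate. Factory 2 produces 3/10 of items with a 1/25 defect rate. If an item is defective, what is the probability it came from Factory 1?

Using Bayes' theorem:
P(F1) = 7/10, P(D|F1) = 3/50
P(F2) = 3/10, P(D|F2) = 1/25
P(D) = P(D|F1)P(F1) + P(D|F2)P(F2)
     = \frac{27}{500}
P(F1|D) = P(D|F1)P(F1) / P(D)
= \frac{7}{9}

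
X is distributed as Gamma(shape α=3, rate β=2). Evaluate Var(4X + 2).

For X ~ Gamma(shape α=3, rate β=2):
Var(X) = \frac{3}{4}
Var(4X + 2) = (4)² × Var(X) = 16 × \frac{3}{4} = 12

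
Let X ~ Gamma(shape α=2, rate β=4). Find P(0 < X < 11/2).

P(0 < X < 11/2) = ∫_{0}^{11/2} f(x) dx
where f(x) = 16 x e^{- 4 x}
= 1 - \frac{23}{e^{22}}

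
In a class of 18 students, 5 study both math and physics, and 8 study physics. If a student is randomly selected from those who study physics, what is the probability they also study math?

P(A ∩ B) = 5/18
P(B) = 8/18 = 4/9
P(A|B) = P(A ∩ B) / P(B) = (5/18) / (4/9) = 5/8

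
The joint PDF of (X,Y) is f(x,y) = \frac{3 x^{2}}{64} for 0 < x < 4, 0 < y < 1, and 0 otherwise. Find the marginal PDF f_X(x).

f_X(x) = ∫_0^1 f(x,y) dy
= ∫_0^1 \frac{3 x^{2}}{64} dy
= \frac{3 x^{2}}{64} for 0 < x < 4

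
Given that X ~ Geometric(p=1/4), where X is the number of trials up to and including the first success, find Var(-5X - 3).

For X ~ Geometric(p=1/4), where X is the number of trials up to and including the first success:
Var(X) = 12
Var(-5X - 3) = (-5)² × Var(X) = 25 × 12 = 300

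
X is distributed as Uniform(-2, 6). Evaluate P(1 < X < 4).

P(1 < X < 4) = ∫_{1}^{4} f(x) dx
where f(x) = \frac{1}{8}
= \frac{3}{8}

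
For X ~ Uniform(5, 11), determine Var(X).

For X ~ Uniform(5, 11):
Var(X) = 3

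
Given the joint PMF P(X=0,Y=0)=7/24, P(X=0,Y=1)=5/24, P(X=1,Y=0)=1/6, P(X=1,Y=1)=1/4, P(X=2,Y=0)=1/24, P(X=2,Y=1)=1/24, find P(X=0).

P(X=0) = P(X=0,Y=0) + P(X=0,Y=1)
= 7/24 + 5/24
= 1/2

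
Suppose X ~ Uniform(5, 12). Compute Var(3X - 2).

For X ~ Uniform(5, 12):
Var(X) = \frac{49}{12}
Var(3X - 2) = (3)² × Var(X) = 9 × \frac{49}{12} = \frac{147}{4}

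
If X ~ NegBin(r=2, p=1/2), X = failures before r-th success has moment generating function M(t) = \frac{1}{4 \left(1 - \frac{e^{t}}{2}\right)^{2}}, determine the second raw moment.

To find E[X^2], compute M^(2)(0):
M^(1)(t) = \frac{e^{t}}{4 \left(1 - \frac{e^{t}}{2}\right)^{3}}
M^(2)(t) = \frac{e^{t}}{4 \left(1 - \frac{e^{t}}{2}\right)^{3}} + \frac{3 e^{2 t}}{8 \left(1 - \frac{e^{t}}{2}\right)^{4}}
M^(2)(0) = 8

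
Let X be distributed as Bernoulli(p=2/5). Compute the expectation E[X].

For X ~ Bernoulli(p=2/5), the expected value is:
E[X] = \frac{2}{5}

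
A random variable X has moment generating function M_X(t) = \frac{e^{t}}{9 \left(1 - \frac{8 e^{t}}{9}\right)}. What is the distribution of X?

The MGF M(t) = \frac{e^{t}}{9 \left(1 - \frac{8 e^{t}}{9}\right)} is the standard form for the Geometric distribution.
Comparing with the known MGF formula identifies: Geometric(p=1/9), X = trial number of first success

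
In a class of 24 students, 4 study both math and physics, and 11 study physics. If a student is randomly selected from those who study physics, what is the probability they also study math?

P(A ∩ B) = 4/24 = 1/6
P(B) = 11/24
P(A|B) = P(A ∩ B) / P(B) = (1/6) / (11/24) = 4/11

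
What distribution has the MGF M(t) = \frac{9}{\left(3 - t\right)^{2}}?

The MGF M(t) = \frac{9}{\left(3 - t\right)^{2}} is the standard form for the Gamma distribution.
Comparing with the known MGF formula identifies: Gamma(shape α=2, rate β=3)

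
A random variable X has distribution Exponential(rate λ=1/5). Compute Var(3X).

For X ~ Exponential(rate λ=1/5):
Var(X) = 25
Var(3X) = (3)² × Var(X) = 9 × 25 = 225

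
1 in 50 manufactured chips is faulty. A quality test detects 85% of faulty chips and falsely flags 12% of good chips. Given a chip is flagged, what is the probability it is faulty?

Let D = the rare event, + = positive/flagged.
P(D) = 1/50
P(+|D) = 85/100 = 17/20
P(+|D') = 12/100 = 3/25
P(+) = P(+|D)P(D) + P(+|D')P(D')
     = \frac{17}{20} × \frac{1}{50} + \frac{3}{25} × \frac{49}{50}
     = \frac{673}{5000}
P(D|+) = P(+|D)P(D)/P(+) = \frac{85}{673}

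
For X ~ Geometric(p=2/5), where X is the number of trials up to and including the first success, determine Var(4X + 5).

For X ~ Geometric(p=2/5), where X is the number of trials up to and including the first success:
Var(X) = \frac{15}{4}
Var(4X + 5) = (4)² × Var(X) = 16 × \frac{15}{4} = 60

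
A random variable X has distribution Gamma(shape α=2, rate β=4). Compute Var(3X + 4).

For X ~ Gamma(shape α=2, rate β=4):
Var(X) = \frac{1}{8}
Var(3X + 4) = (3)² × Var(X) = 9 × \frac{1}{8} = \frac{9}{8}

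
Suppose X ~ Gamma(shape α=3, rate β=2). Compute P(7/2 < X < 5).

P(7/2 < X < 5) = ∫_{7/2}^{5} f(x) dx
where f(x) = 4 x^{2} e^{- 2 x}
= \frac{-122 + 65 e^{3}}{2 e^{10}}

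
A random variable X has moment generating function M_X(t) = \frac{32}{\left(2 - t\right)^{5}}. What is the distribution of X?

The MGF M(t) = \frac{32}{\left(2 - t\right)^{5}} is the standard form for the Gamma distribution.
Comparing with the known MGF formula identifies: Gamma(shape α=5, rate β=2)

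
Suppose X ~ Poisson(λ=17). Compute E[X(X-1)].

E[X(X-1)] = E[X² - X] = E[X²] - E[X]
E[X] = 17
E[X²] = Var(X) + (E[X])² = 17 + (17)² = 306
E[X(X-1)] = 306 - 17 = 289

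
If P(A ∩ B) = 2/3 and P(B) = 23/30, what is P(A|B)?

P(A|B) = P(A ∩ B) / P(B)
= (2/3) / (23/30)
= 20/23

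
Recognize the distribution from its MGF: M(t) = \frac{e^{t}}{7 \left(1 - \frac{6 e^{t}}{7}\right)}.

The MGF M(t) = \frac{e^{t}}{7 \left(1 - \frac{6 e^{t}}{7}\right)} is the standard form for the Geometric distribution.
Comparing with the known MGF formula identifies: Geometric(p=1/7), X = trial number of first success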